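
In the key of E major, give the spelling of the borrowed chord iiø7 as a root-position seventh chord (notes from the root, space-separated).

F# A C E

iiø7 is built on scale degree 2, which is F# in both E major and its parallel. Building the half-diminished-seventh chord from the parallel minor on F#: F#–A–C–E.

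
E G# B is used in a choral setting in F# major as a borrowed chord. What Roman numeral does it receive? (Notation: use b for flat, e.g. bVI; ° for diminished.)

The root E is the lowered 7th scale degree — diatonically F# major has E# there. The diatonic chord on degree 7 would be E#dim (vii°), but E–G#–B is the major chord from F# minor. As a borrowed chord it is labeled bVII.

bVII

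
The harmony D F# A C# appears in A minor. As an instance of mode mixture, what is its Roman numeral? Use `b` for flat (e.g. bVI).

IVmaj7

The root D is the diatonic 4th degree of A minor; the borrowing shows in the chord quality. D–F#–A–C# is a major-seventh chord — the form found in A major, not the diatonic iv (Dm). Borrowed into A minor it is written IVmaj7.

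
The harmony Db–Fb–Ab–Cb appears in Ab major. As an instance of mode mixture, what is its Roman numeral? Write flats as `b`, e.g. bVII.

iv7

Db is scale degree 4 in Ab major. Db–Fb–Ab–Cb is a minor-seventh chord — the form found in Ab minor, not the diatonic IV (Db). Borrowed into Ab major it is written iv7.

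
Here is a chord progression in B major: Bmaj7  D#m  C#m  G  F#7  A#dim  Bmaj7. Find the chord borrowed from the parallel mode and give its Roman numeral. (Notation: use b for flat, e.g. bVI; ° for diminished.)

bVI

The diatonic triads in B major are B, C#m, D#m, E, F#, G#m, A#dim. Bmaj7, D#m, C#m, F#7 and A#dim are all diatonic. But G (G–B–D) is foreign: the diatonic vi on degree 6 is G#m, whereas G comes from B minor. It is labeled bVI.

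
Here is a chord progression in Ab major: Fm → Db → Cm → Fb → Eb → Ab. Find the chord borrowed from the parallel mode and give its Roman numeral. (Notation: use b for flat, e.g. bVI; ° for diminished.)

The diatonic triads in Ab major are Ab, Bbm, Cm, Db, Eb, Fm, Gdim. Fm, Db, Cm, Eb and Ab are all diatonic. Fb (Fb–Ab–Cb) is not: scale degree 6 in Ab major carries Fm (vi). In Ab minor the chord on that degree is Fb, so here it functions as bVI, borrowed from the parallel minor.

bVI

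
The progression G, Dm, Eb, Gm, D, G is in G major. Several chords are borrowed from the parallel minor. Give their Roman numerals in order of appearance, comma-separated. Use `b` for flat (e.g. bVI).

The diatonic triads in G major are G, Am, Bm, C, D, Em, F#dim. G and D both belong to that set. Dm (D–F–A) doesn't fit — on degree 5 G major would have D (V). Dm is the degree-5 chord of G minor, so it is the borrowed v. Eb (Eb–G–Bb) doesn't fit — on degree 6 G major would have Em (vi). Eb is the degree-6 chord of G minor, so it is the borrowed bVI. Gm (G–Bb–D) doesn't fit — on degree 1 G major would have G (I). Gm is the degree-1 chord of G minor, so it is the borrowed i.

v, bVI, i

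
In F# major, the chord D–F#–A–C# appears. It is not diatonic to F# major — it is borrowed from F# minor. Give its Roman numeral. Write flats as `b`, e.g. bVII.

bVImaj7

The root D is the lowered 6th scale degree — diatonically F# major has D# there. The diatonic chord on degree 6 would be D#m (vi), but D–F#–A–C# is the major-seventh chord from F# minor. As a borrowed chord it is labeled bVImaj7.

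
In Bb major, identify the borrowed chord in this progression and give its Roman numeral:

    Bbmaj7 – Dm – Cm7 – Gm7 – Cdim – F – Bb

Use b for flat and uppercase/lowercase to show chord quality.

ii°

Bb major has the diatonic set Bb, Cm, Dm, Eb, F, Gm, Adim. Of the given chords, Bbmaj7, Dm, Cm7, Gm7, F and Bb are diatonic. But Cdim (C–Eb–Gb) is foreign: the diatonic ii on degree 2 is Cm, whereas Cdim comes from Bb minor. It is labeled ii°.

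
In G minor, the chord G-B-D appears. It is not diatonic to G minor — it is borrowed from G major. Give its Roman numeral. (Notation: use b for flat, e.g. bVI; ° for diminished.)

G is scale degree 1 in G minor. G–B–D is a major chord — the form found in G major, not the diatonic i (Gm). Borrowed into G minor it is written I.

I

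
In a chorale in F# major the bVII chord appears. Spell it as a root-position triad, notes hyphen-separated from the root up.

E-G#-B

The root of bVII is the lowered 7th degree: E# becomes E. Stacking thirds in F# minor on E gives E–G#–B.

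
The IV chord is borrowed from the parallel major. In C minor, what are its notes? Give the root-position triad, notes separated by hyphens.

F-A-C

IV is built on scale degree 4, which is F in both C minor and its parallel. Building the major chord from the parallel major on F: F–A–C.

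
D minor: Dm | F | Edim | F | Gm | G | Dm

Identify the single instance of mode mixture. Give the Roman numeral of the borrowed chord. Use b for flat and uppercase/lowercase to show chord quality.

IV

The diatonic triads in D minor (with V from harmonic minor) are Dm, Edim, F, Gm, A, Bb, C. Dm, F, Edim and Gm are all diatonic. G (G–B–D) doesn't fit — on degree 4 D minor would have Gm (iv). G is the degree-4 chord of D major, so it is the borrowed IV.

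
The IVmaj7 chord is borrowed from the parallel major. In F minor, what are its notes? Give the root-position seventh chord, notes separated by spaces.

Bb D F A

IVmaj7 is built on scale degree 4, which is Bb in both F minor and its parallel. In F major the chord on Bb is Bb–D–F–A.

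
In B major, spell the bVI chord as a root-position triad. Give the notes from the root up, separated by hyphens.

G-B-D

bVI is built on the lowered scale degree 6. In B major degree 6 is G#; lowered it becomes G. Stacking thirds in B minor on G gives G–B–D.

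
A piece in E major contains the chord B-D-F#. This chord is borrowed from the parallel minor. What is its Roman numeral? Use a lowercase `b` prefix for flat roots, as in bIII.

The root B is the diatonic 5th degree of E major; the borrowing shows in the chord quality. Diatonically E major has B (V) on that degree; B–D–F# is instead the minor chord native to E minor, so it takes the label v.

v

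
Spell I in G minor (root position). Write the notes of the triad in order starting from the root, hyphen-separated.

The root, G, is scale degree 1 — the same note in G minor and G major; only the chord quality changes. Building the major chord from the parallel major on G: G–B–D.

G-B-D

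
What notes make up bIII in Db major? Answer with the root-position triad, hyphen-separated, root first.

Fb-Ab-Cb

Scale degree 3 in Db major is F. bIII uses the lowered form, Fb, taken from Db minor. Building the major chord from the parallel minor on Fb: Fb–Ab–Cb.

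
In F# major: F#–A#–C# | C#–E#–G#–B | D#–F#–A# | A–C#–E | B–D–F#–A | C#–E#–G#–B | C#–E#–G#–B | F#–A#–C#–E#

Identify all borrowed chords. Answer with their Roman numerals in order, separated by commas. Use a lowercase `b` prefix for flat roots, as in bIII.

bIII, iv7

F# major has the diatonic set F#, G#m, A#m, B, C#, D#m, E#dim. F#–A#–C# = F#, C#–E#–G#–B = C#7, D#–F#–A# = D#m and F#–A#–C#–E# = F#maj7 all belong to that set. A–C#–E doesn't fit — on degree 3 F# major would have A#m (iii). A is the degree-3 chord of F# minor, so it is the borrowed bIII. But B–D–F#–A is foreign: the diatonic IV on degree 4 is B, whereas Bm7 comes from F# minor. It is labeled iv7.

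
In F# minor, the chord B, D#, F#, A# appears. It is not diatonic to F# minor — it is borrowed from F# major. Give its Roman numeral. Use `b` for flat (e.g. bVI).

The root B is the diatonic 4th degree of F# minor; the borrowing shows in the chord quality. Diatonically F# minor has Bm (iv) on that degree; B–D#–F#–A# is instead the major-seventh chord native to F# major, so it takes the label IVmaj7.

IVmaj7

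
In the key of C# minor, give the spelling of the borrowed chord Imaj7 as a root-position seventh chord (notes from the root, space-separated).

C# E# G# B#

The root, C#, is scale degree 1 — the same note in C# minor and C# major; only the chord quality changes. Stacking thirds in C# major on C# gives C#–E#–G#–B#.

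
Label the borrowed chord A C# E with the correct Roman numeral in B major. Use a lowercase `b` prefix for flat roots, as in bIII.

In B major scale degree 7 is A#; A is its lowered form, from B minor. Diatonically B major has A#dim (vii°) on that degree; A–C#–E is instead the major chord native to B minor, so it takes the label bVII.

bVII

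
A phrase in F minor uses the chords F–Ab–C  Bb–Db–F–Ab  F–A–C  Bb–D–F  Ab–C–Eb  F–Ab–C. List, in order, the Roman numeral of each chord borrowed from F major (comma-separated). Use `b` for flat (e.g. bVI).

F minor has the diatonic set Fm, Gdim, Ab, Bbm, C, Db, Eb (with V from harmonic minor). F–Ab–C = Fm, Bb–Db–F–Ab = Bbm7 and Ab–C–Eb = Ab are all diatonic. F–A–C doesn't fit — on degree 1 F minor would have Fm (i). F is the degree-1 chord of F major, so it is the borrowed I. But Bb–D–F is foreign: the diatonic iv on degree 4 is Bbm, whereas Bb comes from F major. It is labeled IV.

I, IV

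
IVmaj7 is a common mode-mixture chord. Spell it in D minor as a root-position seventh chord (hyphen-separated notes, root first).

IVmaj7 is built on scale degree 4, which is G in both D minor and its parallel. In D major the chord on G is G–B–D–F#.

G-B-D-F#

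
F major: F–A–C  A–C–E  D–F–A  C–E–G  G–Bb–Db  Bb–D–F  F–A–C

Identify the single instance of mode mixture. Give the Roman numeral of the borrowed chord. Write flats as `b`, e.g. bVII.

ii°

F major has the diatonic set F, Gm, Am, Bb, C, Dm, Edim. F–A–C = F, A–C–E = Am, D–F–A = Dm, C–E–G = C and Bb–D–F = Bb all belong to that set. G–Bb–Db doesn't fit — on degree 2 F major would have Gm (ii). Gdim is the degree-2 chord of F minor, so it is the borrowed ii°.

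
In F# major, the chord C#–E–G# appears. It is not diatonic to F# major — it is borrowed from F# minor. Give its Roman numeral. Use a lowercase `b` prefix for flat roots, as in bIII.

The root C# is the diatonic 5th degree of F# major; the borrowing shows in the chord quality. Diatonically F# major has C# (V) on that degree; C#–E–G# is instead the minor chord native to F# minor, so it takes the label v.

v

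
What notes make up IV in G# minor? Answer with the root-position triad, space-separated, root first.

The root, C#, is scale degree 4 — the same note in G# minor and G# major; only the chord quality changes. Stacking thirds in G# major on C# gives C#–E#–G#.

C# E# G#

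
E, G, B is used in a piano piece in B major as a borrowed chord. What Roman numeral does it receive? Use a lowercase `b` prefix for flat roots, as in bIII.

iv

E is scale degree 4 in B major. Diatonically B major has E (IV) on that degree; E–G–B is instead the minor chord native to B minor, so it takes the label iv.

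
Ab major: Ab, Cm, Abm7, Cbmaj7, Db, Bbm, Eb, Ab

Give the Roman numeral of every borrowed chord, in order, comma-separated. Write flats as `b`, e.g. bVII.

The diatonic triads in Ab major are Ab, Bbm, Cm, Db, Eb, Fm, Gdim. Ab, Cm, Db, Bbm and Eb are all diatonic. Abm7 (Ab–Cb–Eb–Gb) is not: scale degree 1 in Ab major carries Ab (I). In Ab minor the chord on that degree is Abm7, so here it functions as i7, borrowed from the parallel minor. Cbmaj7 (Cb–Eb–Gb–Bb) doesn't fit — on degree 3 Ab major would have Cm (iii). Cbmaj7 is the degree-3 chord of Ab minor, so it is the borrowed bIIImaj7.

i7, bIIImaj7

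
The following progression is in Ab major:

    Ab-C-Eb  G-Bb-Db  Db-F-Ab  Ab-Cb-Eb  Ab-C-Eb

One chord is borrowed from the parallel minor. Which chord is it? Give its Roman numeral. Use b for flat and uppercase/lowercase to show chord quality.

i

In Ab major the diatonic chords are Ab, Bbm, Cm, Db, Eb, Fm, Gdim. Of the given chords, Ab–C–Eb = Ab, G–Bb–Db = Gdim and Db–F–Ab = Db are diatonic. But Ab–Cb–Eb is foreign: the diatonic I on degree 1 is Ab, whereas Abm comes from Ab minor. It is labeled i.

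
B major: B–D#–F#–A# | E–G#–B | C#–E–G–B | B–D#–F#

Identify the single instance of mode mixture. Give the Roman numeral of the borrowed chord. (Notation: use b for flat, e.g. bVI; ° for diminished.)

iiø7

B major has the diatonic set B, C#m, D#m, E, F#, G#m, A#dim. B–D#–F#–A# = Bmaj7, E–G#–B = E and B–D#–F# = B all belong to that set. C#–E–G–B doesn't fit — on degree 2 B major would have C#m (ii). C#m7b5 is the degree-2 chord of B minor, so it is the borrowed iiø7.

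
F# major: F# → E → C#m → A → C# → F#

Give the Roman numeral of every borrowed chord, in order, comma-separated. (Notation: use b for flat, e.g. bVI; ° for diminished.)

bVII, v, bIII

The diatonic triads in F# major are F#, G#m, A#m, B, C#, D#m, E#dim. F# and C# are both diatonic. E (E–G#–B) doesn't fit — on degree 7 F# major would have E#dim (vii°). E is the degree-7 chord of F# minor, so it is the borrowed bVII. C#m (C#–E–G#) is not: scale degree 5 in F# major carries C# (V). In F# minor the chord on that degree is C#m, so here it functions as v, borrowed from the parallel minor. A (A–C#–E) is not: scale degree 3 in F# major carries A#m (iii). In F# minor the chord on that degree is A, so here it functions as bIII, borrowed from the parallel minor.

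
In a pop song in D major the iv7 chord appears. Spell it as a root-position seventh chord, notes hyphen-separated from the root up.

G-Bb-D-F

The root, G, is scale degree 4 — the same note in D major and D minor; only the chord quality changes. In D minor the chord on G is G–Bb–D–F.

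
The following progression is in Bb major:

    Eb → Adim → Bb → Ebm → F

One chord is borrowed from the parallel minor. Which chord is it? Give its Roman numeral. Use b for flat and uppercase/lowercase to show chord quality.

In Bb major the diatonic chords are Bb, Cm, Dm, Eb, F, Gm, Adim. Eb, Adim, Bb and F are all diatonic. But Ebm (Eb–Gb–Bb) is foreign: the diatonic IV on degree 4 is Eb, whereas Ebm comes from Bb minor. It is labeled iv.

iv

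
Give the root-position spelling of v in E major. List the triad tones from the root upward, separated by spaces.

v is built on scale degree 5, which is B in both E major and its parallel. Building the minor chord from the parallel minor on B: B–D–F#.

B D F#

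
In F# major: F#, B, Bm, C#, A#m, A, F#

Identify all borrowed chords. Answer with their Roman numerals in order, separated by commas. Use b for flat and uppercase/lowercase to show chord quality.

In F# major the diatonic chords are F#, G#m, A#m, B, C#, D#m, E#dim. F#, B, C# and A#m are all diatonic. But Bm (B–D–F#) is foreign: the diatonic IV on degree 4 is B, whereas Bm comes from F# minor. It is labeled iv. A (A–C#–E) is not: scale degree 3 in F# major carries A#m (iii). In F# minor the chord on that degree is A, so here it functions as bIII, borrowed from the parallel minor.

iv, bIII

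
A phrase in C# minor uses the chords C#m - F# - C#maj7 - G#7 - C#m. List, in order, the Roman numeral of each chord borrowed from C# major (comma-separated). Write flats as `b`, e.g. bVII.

IV, Imaj7

In C# minor (with V from harmonic minor) the diatonic chords are C#m, D#dim, E, F#m, G#, A, B. C#m and G#7 are both diatonic. F# (F#–A#–C#) doesn't fit — on degree 4 C# minor would have F#m (iv). F# is the degree-4 chord of C# major, so it is the borrowed IV. But C#maj7 (C#–E#–G#–B#) is foreign: the diatonic i on degree 1 is C#m, whereas C#maj7 comes from C# major. It is labeled Imaj7.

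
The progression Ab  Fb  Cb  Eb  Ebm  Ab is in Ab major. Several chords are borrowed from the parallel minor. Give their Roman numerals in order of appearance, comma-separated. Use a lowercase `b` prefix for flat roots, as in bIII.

The diatonic triads in Ab major are Ab, Bbm, Cm, Db, Eb, Fm, Gdim. Ab and Eb are both diatonic. But Fb (Fb–Ab–Cb) is foreign: the diatonic vi on degree 6 is Fm, whereas Fb comes from Ab minor. It is labeled bVI. Cb (Cb–Eb–Gb) doesn't fit — on degree 3 Ab major would have Cm (iii). Cb is the degree-3 chord of Ab minor, so it is the borrowed bIII. Ebm (Eb–Gb–Bb) is not: scale degree 5 in Ab major carries Eb (V). In Ab minor the chord on that degree is Ebm, so here it functions as v, borrowed from the parallel minor.

bVI, bIII, v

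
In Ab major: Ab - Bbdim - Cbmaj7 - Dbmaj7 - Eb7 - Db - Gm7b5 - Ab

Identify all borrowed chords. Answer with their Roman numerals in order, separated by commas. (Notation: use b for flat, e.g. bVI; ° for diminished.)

ii°, bIIImaj7

The diatonic triads in Ab major are Ab, Bbm, Cm, Db, Eb, Fm, Gdim. Ab, Dbmaj7, Eb7, Db and Gm7b5 all belong to that set. But Bbdim (Bb–Db–Fb) is foreign: the diatonic ii on degree 2 is Bbm, whereas Bbdim comes from Ab minor. It is labeled ii°. Cbmaj7 (Cb–Eb–Gb–Bb) doesn't fit — on degree 3 Ab major would have Cm (iii). Cbmaj7 is the degree-3 chord of Ab minor, so it is the borrowed bIIImaj7.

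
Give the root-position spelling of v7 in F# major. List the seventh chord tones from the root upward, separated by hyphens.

The root, C#, is scale degree 5 — the same note in F# major and F# minor; only the chord quality changes. Stacking thirds in F# minor on C# gives C#–E–G#–B.

C#-E-G#-B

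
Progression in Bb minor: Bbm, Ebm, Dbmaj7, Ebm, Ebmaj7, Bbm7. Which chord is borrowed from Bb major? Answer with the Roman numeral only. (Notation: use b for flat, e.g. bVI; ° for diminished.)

The diatonic triads in Bb minor (with V from harmonic minor) are Bbm, Cdim, Db, Ebm, F, Gb, Ab. Bbm, Ebm, Dbmaj7 and Bbm7 are all diatonic. But Ebmaj7 (Eb–G–Bb–D) is foreign: the diatonic iv on degree 4 is Ebm, whereas Ebmaj7 comes from Bb major. It is labeled IVmaj7.

IVmaj7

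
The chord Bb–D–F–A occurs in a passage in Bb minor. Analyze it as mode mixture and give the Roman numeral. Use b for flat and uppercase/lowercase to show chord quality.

Imaj7

The root Bb is the diatonic 1st degree of Bb minor; the borrowing shows in the chord quality. Diatonically Bb minor has Bbm (i) on that degree; Bb–D–F–A is instead the major-seventh chord native to Bb major, so it takes the label Imaj7.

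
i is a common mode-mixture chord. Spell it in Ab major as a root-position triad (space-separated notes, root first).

Ab Cb Eb

The root, Ab, is scale degree 1 — the same note in Ab major and Ab minor; only the chord quality changes. In Ab minor the chord on Ab is Ab–Cb–Eb.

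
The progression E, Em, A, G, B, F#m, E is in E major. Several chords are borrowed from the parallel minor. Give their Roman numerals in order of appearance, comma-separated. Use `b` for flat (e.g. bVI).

i, bIII

The diatonic triads in E major are E, F#m, G#m, A, B, C#m, D#dim. E, A, B and F#m are all diatonic. Em (E–G–B) doesn't fit — on degree 1 E major would have E (I). Em is the degree-1 chord of E minor, so it is the borrowed i. G (G–B–D) is not: scale degree 3 in E major carries G#m (iii). In E minor the chord on that degree is G, so here it functions as bIII, borrowed from the parallel minor.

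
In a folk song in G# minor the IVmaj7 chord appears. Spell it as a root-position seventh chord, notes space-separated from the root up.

C# E# G# B#

IVmaj7 is built on scale degree 4, which is C# in both G# minor and its parallel. In G# major the chord on C# is C#–E#–G#–B#.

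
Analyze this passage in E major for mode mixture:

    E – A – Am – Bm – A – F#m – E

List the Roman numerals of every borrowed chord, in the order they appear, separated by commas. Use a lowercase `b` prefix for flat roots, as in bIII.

iv, v

E major has the diatonic set E, F#m, G#m, A, B, C#m, D#dim. Of the given chords, E, A and F#m are diatonic. But Am (A–C–E) is foreign: the diatonic IV on degree 4 is A, whereas Am comes from E minor. It is labeled iv. Bm (B–D–F#) is not: scale degree 5 in E major carries B (V). In E minor the chord on that degree is Bm, so here it functions as v, borrowed from the parallel minor.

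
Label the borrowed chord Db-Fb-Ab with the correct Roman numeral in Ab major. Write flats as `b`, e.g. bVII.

iv

The root Db is the diatonic 4th degree of Ab major; the borrowing shows in the chord quality. The diatonic chord on degree 4 would be Db (IV), but Db–Fb–Ab is the minor chord from Ab minor. As a borrowed chord it is labeled iv.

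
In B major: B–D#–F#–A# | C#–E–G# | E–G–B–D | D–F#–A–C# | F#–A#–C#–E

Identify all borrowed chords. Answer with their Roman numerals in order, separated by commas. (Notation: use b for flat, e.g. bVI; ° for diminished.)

iv7, bIIImaj7

The diatonic triads in B major are B, C#m, D#m, E, F#, G#m, A#dim. B–D#–F#–A# = Bmaj7, C#–E–G# = C#m and F#–A#–C#–E = F#7 all belong to that set. E–G–B–D is not: scale degree 4 in B major carries E (IV). In B minor the chord on that degree is Em7, so here it functions as iv7, borrowed from the parallel minor. D–F#–A–C# doesn't fit — on degree 3 B major would have D#m (iii). Dmaj7 is the degree-3 chord of B minor, so it is the borrowed bIIImaj7.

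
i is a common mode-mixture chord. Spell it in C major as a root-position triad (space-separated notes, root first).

i is built on scale degree 1, which is C in both C major and its parallel. In C minor the chord on C is C–Eb–G.

C Eb G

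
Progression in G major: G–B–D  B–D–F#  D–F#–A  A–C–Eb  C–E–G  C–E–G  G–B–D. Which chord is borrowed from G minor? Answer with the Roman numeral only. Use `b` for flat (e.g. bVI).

ii°

The diatonic triads in G major are G, Am, Bm, C, D, Em, F#dim. G–B–D = G, B–D–F# = Bm, D–F#–A = D and C–E–G = C are all diatonic. A–C–Eb is not: scale degree 2 in G major carries Am (ii). In G minor the chord on that degree is Adim, so here it functions as ii°, borrowed from the parallel minor.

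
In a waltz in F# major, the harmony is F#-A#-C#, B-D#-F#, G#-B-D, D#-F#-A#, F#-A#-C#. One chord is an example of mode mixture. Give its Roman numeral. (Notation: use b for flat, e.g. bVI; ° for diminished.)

F# major has the diatonic set F#, G#m, A#m, B, C#, D#m, E#dim. F#–A#–C# = F#, B–D#–F# = B and D#–F#–A# = D#m all belong to that set. G#–B–D is not: scale degree 2 in F# major carries G#m (ii). In F# minor the chord on that degree is G#dim, so here it functions as ii°, borrowed from the parallel minor.

ii°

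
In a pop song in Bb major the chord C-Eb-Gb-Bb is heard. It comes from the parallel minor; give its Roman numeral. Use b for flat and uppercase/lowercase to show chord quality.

C is scale degree 2 in Bb major. C–Eb–Gb–Bb is a half-diminished-seventh chord — the form found in Bb minor, not the diatonic ii (Cm). Borrowed into Bb major it is written iiø7.

iiø7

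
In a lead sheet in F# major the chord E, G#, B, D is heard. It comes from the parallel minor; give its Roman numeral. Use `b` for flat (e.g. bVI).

The root E is the lowered 7th scale degree — diatonically F# major has E# there. Diatonically F# major has E#dim (vii°) on that degree; E–G#–B–D is instead the dominant-seventh chord native to F# minor, so it takes the label bVII7.

bVII7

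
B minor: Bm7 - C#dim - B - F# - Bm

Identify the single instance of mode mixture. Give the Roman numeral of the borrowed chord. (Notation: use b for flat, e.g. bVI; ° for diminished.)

I

In B minor (with V from harmonic minor) the diatonic chords are Bm, C#dim, D, Em, F#, G, A. Of the given chords, Bm7, C#dim, F# and Bm are diatonic. But B (B–D#–F#) is foreign: the diatonic i on degree 1 is Bm, whereas B comes from B major. It is labeled I.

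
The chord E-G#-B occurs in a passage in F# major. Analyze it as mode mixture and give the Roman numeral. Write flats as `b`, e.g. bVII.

bVII

E is the lowered form of scale degree 7 in F# major (the diatonic degree 7 is E#). The diatonic chord on degree 7 would be E#dim (vii°), but E–G#–B is the major chord from F# minor. As a borrowed chord it is labeled bVII.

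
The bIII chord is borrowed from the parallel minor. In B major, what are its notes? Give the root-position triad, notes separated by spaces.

The root of bIII is the lowered 3rd degree: D# becomes D. In B minor the chord on D is D–F#–A.

D F# A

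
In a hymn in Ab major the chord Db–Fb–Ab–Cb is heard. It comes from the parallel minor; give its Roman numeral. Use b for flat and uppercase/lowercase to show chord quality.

The root Db is the diatonic 4th degree of Ab major; the borrowing shows in the chord quality. Db–Fb–Ab–Cb is a minor-seventh chord — the form found in Ab minor, not the diatonic IV (Db). Borrowed into Ab major it is written iv7.

iv7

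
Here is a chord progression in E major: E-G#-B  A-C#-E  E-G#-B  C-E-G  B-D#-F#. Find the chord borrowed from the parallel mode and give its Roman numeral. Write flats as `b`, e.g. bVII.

bVI

In E major the diatonic chords are E, F#m, G#m, A, B, C#m, D#dim. E–G#–B = E, A–C#–E = A and B–D#–F# = B are all diatonic. C–E–G is not: scale degree 6 in E major carries C#m (vi). In E minor the chord on that degree is C, so here it functions as bVI, borrowed from the parallel minor.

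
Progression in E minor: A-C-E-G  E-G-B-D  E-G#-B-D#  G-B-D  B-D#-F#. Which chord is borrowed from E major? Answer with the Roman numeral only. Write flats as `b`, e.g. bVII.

The diatonic triads in E minor (with V from harmonic minor) are Em, F#dim, G, Am, B, C, D. A–C–E–G = Am7, E–G–B–D = Em7, G–B–D = G and B–D#–F# = B are all diatonic. But E–G#–B–D# is foreign: the diatonic i on degree 1 is Em, whereas Emaj7 comes from E major. It is labeled Imaj7.

Imaj7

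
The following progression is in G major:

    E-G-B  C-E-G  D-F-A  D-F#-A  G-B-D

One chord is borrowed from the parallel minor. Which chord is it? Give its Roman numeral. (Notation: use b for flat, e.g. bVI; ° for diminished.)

G major has the diatonic set G, Am, Bm, C, D, Em, F#dim. Of the given chords, E–G–B = Em, C–E–G = C, D–F#–A = D and G–B–D = G are diatonic. D–F–A doesn't fit — on degree 5 G major would have D (V). Dm is the degree-5 chord of G minor, so it is the borrowed v.

v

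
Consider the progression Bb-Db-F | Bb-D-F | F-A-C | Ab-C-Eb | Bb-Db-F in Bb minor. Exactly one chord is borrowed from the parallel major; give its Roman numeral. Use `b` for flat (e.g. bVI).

I

Bb minor has the diatonic set Bbm, Cdim, Db, Ebm, F, Gb, Ab (with V from harmonic minor). Bb–Db–F = Bbm, F–A–C = F and Ab–C–Eb = Ab are all diatonic. Bb–D–F doesn't fit — on degree 1 Bb minor would have Bbm (i). Bb is the degree-1 chord of Bb major, so it is the borrowed I.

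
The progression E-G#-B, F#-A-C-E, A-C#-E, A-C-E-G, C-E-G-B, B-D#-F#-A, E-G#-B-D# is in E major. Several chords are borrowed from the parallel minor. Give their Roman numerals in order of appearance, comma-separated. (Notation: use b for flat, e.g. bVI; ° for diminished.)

iiø7, iv7, bVImaj7

E major has the diatonic set E, F#m, G#m, A, B, C#m, D#dim. Of the given chords, E–G#–B = E, A–C#–E = A, B–D#–F#–A = B7 and E–G#–B–D# = Emaj7 are diatonic. F#–A–C–E is not: scale degree 2 in E major carries F#m (ii). In E minor the chord on that degree is F#m7b5, so here it functions as iiø7, borrowed from the parallel minor. But A–C–E–G is foreign: the diatonic IV on degree 4 is A, whereas Am7 comes from E minor. It is labeled iv7. C–E–G–B doesn't fit — on degree 6 E major would have C#m (vi). Cmaj7 is the degree-6 chord of E minor, so it is the borrowed bVImaj7.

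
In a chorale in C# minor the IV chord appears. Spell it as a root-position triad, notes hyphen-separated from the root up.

F#-A#-C#

The root, F#, is scale degree 4 — the same note in C# minor and C# major; only the chord quality changes. Stacking thirds in C# major on F# gives F#–A#–C#.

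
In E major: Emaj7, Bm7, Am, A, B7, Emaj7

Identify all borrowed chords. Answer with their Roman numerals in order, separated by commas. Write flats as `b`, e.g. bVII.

v7, iv

In E major the diatonic chords are E, F#m, G#m, A, B, C#m, D#dim. Emaj7, A and B7 are all diatonic. Bm7 (B–D–F#–A) doesn't fit — on degree 5 E major would have B (V). Bm7 is the degree-5 chord of E minor, so it is the borrowed v7. Am (A–C–E) is not: scale degree 4 in E major carries A (IV). In E minor the chord on that degree is Am, so here it functions as iv, borrowed from the parallel minor.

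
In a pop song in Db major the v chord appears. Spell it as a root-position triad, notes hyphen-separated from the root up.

Ab-Cb-Eb

The root, Ab, is scale degree 5 — the same note in Db major and Db minor; only the chord quality changes. Building the minor chord from the parallel minor on Ab: Ab–Cb–Eb.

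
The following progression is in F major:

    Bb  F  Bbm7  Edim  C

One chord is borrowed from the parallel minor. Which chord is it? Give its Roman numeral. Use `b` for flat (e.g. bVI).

F major has the diatonic set F, Gm, Am, Bb, C, Dm, Edim. Bb, F, Edim and C are all diatonic. Bbm7 (Bb–Db–F–Ab) is not: scale degree 4 in F major carries Bb (IV). In F minor the chord on that degree is Bbm7, so here it functions as iv7, borrowed from the parallel minor.

iv7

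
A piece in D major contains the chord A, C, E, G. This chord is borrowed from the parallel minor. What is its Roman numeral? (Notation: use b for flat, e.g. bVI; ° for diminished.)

A is scale degree 5 in D major. Diatonically D major has A (V) on that degree; A–C–E–G is instead the minor-seventh chord native to D minor, so it takes the label v7.

v7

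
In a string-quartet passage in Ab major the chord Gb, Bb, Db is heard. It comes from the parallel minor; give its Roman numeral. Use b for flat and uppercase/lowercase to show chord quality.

Gb is the lowered form of scale degree 7 in Ab major (the diatonic degree 7 is G). The diatonic chord on degree 7 would be Gdim (vii°), but Gb–Bb–Db is the major chord from Ab minor. As a borrowed chord it is labeled bVII.

bVII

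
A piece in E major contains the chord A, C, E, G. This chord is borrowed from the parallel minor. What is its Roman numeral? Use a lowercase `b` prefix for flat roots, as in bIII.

A is scale degree 4 in E major. Diatonically E major has A (IV) on that degree; A–C–E–G is instead the minor-seventh chord native to E minor, so it takes the label iv7.

iv7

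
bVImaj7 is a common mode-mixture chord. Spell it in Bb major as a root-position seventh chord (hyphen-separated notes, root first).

Gb-Bb-Db-F

bVImaj7 is built on the lowered scale degree 6. In Bb major degree 6 is G; lowered it becomes Gb. Stacking thirds in Bb minor on Gb gives Gb–Bb–Db–F.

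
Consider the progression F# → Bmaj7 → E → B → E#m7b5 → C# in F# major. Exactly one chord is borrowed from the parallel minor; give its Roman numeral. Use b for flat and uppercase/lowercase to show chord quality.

bVII

F# major has the diatonic set F#, G#m, A#m, B, C#, D#m, E#dim. F#, Bmaj7, B, E#m7b5 and C# are all diatonic. E (E–G#–B) doesn't fit — on degree 7 F# major would have E#dim (vii°). E is the degree-7 chord of F# minor, so it is the borrowed bVII.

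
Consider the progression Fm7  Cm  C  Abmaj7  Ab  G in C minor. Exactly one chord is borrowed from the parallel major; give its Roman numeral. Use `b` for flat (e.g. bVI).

I

The diatonic triads in C minor (with V from harmonic minor) are Cm, Ddim, Eb, Fm, G, Ab, Bb. Of the given chords, Fm7, Cm, Abmaj7, Ab and G are diatonic. C (C–E–G) is not: scale degree 1 in C minor carries Cm (i). In C major the chord on that degree is C, so here it functions as I, borrowed from the parallel major.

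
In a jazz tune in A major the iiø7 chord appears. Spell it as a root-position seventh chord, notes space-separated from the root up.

iiø7 is built on scale degree 2, which is B in both A major and its parallel. Stacking thirds in A minor on B gives B–D–F–A.

B D F A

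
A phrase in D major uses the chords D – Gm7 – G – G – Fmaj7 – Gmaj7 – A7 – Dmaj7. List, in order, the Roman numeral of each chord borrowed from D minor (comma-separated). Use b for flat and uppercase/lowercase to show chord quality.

D major has the diatonic set D, Em, F#m, G, A, Bm, C#dim. Of the given chords, D, G, Gmaj7, A7 and Dmaj7 are diatonic. Gm7 (G–Bb–D–F) is not: scale degree 4 in D major carries G (IV). In D minor the chord on that degree is Gm7, so here it functions as iv7, borrowed from the parallel minor. Fmaj7 (F–A–C–E) doesn't fit — on degree 3 D major would have F#m (iii). Fmaj7 is the degree-3 chord of D minor, so it is the borrowed bIIImaj7.

iv7, bIIImaj7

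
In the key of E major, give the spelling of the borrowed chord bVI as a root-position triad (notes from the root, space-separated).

C E G

Scale degree 6 in E major is C#. bVI uses the lowered form, C, taken from E minor. Building the major chord from the parallel minor on C: C–E–G.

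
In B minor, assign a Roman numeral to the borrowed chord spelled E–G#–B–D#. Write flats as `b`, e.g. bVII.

The root E is the diatonic 4th degree of B minor; the borrowing shows in the chord quality. Diatonically B minor has Em (iv) on that degree; E–G#–B–D# is instead the major-seventh chord native to B major, so it takes the label IVmaj7.

IVmaj7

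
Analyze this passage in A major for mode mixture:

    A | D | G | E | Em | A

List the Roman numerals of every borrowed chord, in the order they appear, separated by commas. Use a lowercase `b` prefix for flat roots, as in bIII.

The diatonic triads in A major are A, Bm, C#m, D, E, F#m, G#dim. A, D and E are all diatonic. But G (G–B–D) is foreign: the diatonic vii° on degree 7 is G#dim, whereas G comes from A minor. It is labeled bVII. But Em (E–G–B) is foreign: the diatonic V on degree 5 is E, whereas Em comes from A minor. It is labeled v.

bVII, v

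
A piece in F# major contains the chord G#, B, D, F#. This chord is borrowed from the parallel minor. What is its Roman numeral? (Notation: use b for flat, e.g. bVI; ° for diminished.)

iiø7

The root G# is the diatonic 2nd degree of F# major; the borrowing shows in the chord quality. G#–B–D–F# is a half-diminished-seventh chord — the form found in F# minor, not the diatonic ii (G#m). Borrowed into F# major it is written iiø7.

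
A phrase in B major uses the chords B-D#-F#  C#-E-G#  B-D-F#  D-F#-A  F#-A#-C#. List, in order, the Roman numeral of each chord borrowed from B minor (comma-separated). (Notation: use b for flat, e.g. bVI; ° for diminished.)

B major has the diatonic set B, C#m, D#m, E, F#, G#m, A#dim. B–D#–F# = B, C#–E–G# = C#m and F#–A#–C# = F# are all diatonic. B–D–F# doesn't fit — on degree 1 B major would have B (I). Bm is the degree-1 chord of B minor, so it is the borrowed i. D–F#–A doesn't fit — on degree 3 B major would have D#m (iii). D is the degree-3 chord of B minor, so it is the borrowed bIII.

i, bIII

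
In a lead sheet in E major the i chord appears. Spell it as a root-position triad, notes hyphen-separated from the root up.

E-G-B

The root, E, is scale degree 1 — the same note in E major and E minor; only the chord quality changes. In E minor the chord on E is E–G–B.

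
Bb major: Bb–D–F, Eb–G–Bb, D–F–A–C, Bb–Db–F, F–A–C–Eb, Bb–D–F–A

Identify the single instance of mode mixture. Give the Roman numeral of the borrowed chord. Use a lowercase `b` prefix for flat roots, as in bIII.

i

In Bb major the diatonic chords are Bb, Cm, Dm, Eb, F, Gm, Adim. Of the given chords, Bb–D–F = Bb, Eb–G–Bb = Eb, D–F–A–C = Dm7, F–A–C–Eb = F7 and Bb–D–F–A = Bbmaj7 are diatonic. Bb–Db–F is not: scale degree 1 in Bb major carries Bb (I). In Bb minor the chord on that degree is Bbm, so here it functions as i, borrowed from the parallel minor.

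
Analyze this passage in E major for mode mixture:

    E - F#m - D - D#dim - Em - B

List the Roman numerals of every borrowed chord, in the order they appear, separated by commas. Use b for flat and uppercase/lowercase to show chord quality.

E major has the diatonic set E, F#m, G#m, A, B, C#m, D#dim. E, F#m, D#dim and B are all diatonic. D (D–F#–A) doesn't fit — on degree 7 E major would have D#dim (vii°). D is the degree-7 chord of E minor, so it is the borrowed bVII. Em (E–G–B) doesn't fit — on degree 1 E major would have E (I). Em is the degree-1 chord of E minor, so it is the borrowed i.

bVII, i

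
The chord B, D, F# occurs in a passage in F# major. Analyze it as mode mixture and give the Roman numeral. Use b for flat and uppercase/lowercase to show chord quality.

iv

The root B is the diatonic 4th degree of F# major; the borrowing shows in the chord quality. B–D–F# is a minor chord — the form found in F# minor, not the diatonic IV (B). Borrowed into F# major it is written iv.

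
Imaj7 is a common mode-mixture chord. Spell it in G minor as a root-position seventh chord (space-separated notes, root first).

The root, G, is scale degree 1 — the same note in G minor and G major; only the chord quality changes. Stacking thirds in G major on G gives G–B–D–F#.

G B D F#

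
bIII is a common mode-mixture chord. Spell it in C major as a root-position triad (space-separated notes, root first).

Eb G Bb

The root of bIII is the lowered 3rd degree: E becomes Eb. Building the major chord from the parallel minor on Eb: Eb–G–Bb.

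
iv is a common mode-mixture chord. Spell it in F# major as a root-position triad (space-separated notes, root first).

The root, B, is scale degree 4 — the same note in F# major and F# minor; only the chord quality changes. In F# minor the chord on B is B–D–F#.

B D F#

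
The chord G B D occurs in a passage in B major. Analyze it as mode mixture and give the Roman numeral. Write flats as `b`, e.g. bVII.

In B major scale degree 6 is G#; G is its lowered form, from B minor. The diatonic chord on degree 6 would be G#m (vi), but G–B–D is the major chord from B minor. As a borrowed chord it is labeled bVI.

bVI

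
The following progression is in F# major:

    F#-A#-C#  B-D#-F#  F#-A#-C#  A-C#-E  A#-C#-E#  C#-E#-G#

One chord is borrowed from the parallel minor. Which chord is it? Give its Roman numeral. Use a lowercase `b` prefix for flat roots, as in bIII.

bIII

F# major has the diatonic set F#, G#m, A#m, B, C#, D#m, E#dim. F#–A#–C# = F#, B–D#–F# = B, A#–C#–E# = A#m and C#–E#–G# = C# are all diatonic. A–C#–E is not: scale degree 3 in F# major carries A#m (iii). In F# minor the chord on that degree is A, so here it functions as bIII, borrowed from the parallel minor.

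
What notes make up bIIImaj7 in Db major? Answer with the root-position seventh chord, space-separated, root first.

bIIImaj7 is built on the lowered scale degree 3. In Db major degree 3 is F; lowered it becomes Fb. Stacking thirds in Db minor on Fb gives Fb–Ab–Cb–Eb.

Fb Ab Cb Eb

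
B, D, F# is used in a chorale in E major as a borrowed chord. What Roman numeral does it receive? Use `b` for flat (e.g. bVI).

The root B is the diatonic 5th degree of E major; the borrowing shows in the chord quality. The diatonic chord on degree 5 would be B (V), but B–D–F# is the minor chord from E minor. As a borrowed chord it is labeled v.

v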